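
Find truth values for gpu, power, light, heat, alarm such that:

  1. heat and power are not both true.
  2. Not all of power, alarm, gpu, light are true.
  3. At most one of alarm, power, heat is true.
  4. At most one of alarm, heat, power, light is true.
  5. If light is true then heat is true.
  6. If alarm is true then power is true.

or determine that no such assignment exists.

gpu: False; power: False; light: False; heat: False; alarm: False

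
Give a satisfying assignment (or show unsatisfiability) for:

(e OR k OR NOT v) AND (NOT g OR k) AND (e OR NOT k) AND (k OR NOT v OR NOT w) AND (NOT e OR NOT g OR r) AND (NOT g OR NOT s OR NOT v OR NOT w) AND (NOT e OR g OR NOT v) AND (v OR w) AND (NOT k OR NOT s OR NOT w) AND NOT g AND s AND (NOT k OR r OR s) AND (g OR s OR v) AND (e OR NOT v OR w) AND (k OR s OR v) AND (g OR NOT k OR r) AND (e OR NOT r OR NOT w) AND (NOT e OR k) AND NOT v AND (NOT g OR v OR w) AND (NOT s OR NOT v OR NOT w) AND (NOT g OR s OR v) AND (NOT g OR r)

Unit clause (NOT g) forces g = False.
Unit clause (s) forces s = True.
Unit clause (NOT v) forces v = False.
In (v OR w) only w is left, so w = True.
In (NOT k OR NOT s OR NOT w) only NOT k is left, so k = False.
In (NOT e OR k) only NOT e is left, so e = False.
In (e OR NOT r OR NOT w) only NOT r is left, so r = False.
All clauses satisfied.

v = False; k = False; r = False; e = False; s = True; w = True; g = False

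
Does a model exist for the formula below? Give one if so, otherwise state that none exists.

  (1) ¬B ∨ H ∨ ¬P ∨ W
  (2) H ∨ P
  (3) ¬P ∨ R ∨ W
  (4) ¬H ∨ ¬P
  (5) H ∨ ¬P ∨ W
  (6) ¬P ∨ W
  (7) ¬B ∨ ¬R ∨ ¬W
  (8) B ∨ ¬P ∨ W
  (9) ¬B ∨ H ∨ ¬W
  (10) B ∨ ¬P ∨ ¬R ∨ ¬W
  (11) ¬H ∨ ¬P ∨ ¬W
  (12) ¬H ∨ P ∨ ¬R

Set P = False.
  then (H ∨ P) forces H = True.
  then (¬H ∨ P ∨ ¬R) forces R = False.
Set B = False.
Set W = True.
All clauses satisfied.

P=F; B=F; R=F; W=T; H=T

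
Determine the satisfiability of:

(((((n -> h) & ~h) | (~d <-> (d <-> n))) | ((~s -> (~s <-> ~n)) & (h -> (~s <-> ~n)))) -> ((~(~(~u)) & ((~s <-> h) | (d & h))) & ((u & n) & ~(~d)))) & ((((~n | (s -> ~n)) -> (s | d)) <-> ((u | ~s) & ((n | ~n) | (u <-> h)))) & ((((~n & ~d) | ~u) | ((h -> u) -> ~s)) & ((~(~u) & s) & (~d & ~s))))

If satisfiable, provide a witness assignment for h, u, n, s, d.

No satisfying assignment exists.

Case s = True: the conjunct ~s is False.
Case s = False: the conjunct s is False.
Both cases fail — unsatisfiable.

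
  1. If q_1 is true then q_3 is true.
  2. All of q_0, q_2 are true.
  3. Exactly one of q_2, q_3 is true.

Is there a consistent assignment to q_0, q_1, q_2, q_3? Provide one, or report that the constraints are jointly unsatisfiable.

q_0 = True; q_1 = False; q_2 = True; q_3 = False

  (1) q_1=F ⇒ q_3: vacuous ✓
  (2) {q_0, q_2}: all 2 true ✓
  (3) {q_2, q_3}: 1 true — exactly one ✓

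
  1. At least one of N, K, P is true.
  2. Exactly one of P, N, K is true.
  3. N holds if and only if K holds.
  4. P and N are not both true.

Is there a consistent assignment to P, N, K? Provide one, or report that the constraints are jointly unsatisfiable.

P: True; N: False; K: False

  (1) {N, K, P}: 1 true — at least one ✓
  (2) {P, N, K}: 1 true — exactly one ✓
  (3) N=F, K=F — same ✓
  (4) P=T, N=F — not both ✓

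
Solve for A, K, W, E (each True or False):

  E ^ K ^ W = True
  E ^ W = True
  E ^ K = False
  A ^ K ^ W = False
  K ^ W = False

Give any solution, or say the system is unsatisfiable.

Unsatisfiable — no assignment works.

Adding constraints 2, 3, 5 mod 2: every variable appears an even number of times on the left, so the left side is 0.
But the right sides sum to 1 (mod 2). 0 ≠ 1 — the system is inconsistent.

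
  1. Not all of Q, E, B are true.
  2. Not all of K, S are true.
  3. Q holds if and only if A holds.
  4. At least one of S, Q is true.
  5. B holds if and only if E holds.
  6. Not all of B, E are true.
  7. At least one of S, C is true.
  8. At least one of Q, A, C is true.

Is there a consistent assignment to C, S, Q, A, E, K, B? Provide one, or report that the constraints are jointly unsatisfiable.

C = True, S = True, Q = False, A = False, E = False, K = False, B = False

  (1) {Q, E, B}: 0/3 true — not all ✓
  (2) {K, S}: 1/2 true — not all ✓
  (3) Q=F, A=F — same ✓
  (4) {S, Q}: 1 true — at least one ✓
  (5) B=F, E=F — same ✓
  (6) {B, E}: 0/2 true — not all ✓
  (7) {S, C}: 2 true — at least one ✓
  (8) {Q, A, C}: 1 true — at least one ✓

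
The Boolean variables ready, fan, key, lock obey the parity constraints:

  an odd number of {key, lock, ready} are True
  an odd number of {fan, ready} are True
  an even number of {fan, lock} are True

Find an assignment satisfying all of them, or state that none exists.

ready=F; fan=T; key=F; lock=T

{key, lock, ready}: 1 true → odd ✓
{fan, ready}: 1 true → odd ✓
{fan, lock}: 2 true → even ✓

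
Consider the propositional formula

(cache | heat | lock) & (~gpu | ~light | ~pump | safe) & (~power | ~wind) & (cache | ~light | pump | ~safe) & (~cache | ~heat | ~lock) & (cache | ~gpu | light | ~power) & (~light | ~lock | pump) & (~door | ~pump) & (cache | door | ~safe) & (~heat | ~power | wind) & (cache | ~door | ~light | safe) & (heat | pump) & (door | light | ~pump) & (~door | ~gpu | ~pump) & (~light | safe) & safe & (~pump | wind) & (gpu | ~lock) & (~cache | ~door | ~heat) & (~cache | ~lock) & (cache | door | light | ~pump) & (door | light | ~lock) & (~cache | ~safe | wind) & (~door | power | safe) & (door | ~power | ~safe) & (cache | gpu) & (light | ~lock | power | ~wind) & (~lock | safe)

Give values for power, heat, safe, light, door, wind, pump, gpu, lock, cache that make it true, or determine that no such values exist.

power: False, heat: True, safe: True, light: True, door: False, wind: True, pump: True, gpu: True, lock: False, cache: True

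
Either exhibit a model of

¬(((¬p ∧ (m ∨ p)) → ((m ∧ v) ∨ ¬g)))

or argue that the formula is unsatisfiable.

g = True, m = True, p = False, v = False

  ¬(((¬p ∧ (m ∨ p)) → ((m ∧ v) ∨ ¬g))) = True
    (¬p ∧ (m ∨ p)) → ((m ∧ v) ∨ ¬g) = False
      ¬p ∧ (m ∨ p) = True
        ¬p = True
        m ∨ p = True
      (m ∧ v) ∨ ¬g = False
        m ∧ v = False
        ¬g = False
The formula evaluates to True.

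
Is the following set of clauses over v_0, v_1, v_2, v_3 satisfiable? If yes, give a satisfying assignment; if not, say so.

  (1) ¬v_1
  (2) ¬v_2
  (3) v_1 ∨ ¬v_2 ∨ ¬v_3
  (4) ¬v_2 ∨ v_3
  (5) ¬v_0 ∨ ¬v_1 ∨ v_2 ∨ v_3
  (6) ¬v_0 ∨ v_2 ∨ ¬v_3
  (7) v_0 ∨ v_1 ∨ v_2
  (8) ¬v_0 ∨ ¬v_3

v_0: True, v_1: False, v_2: False, v_3: False

Unit clause (¬v_1) forces v_1 = False.
Unit clause (¬v_2) forces v_2 = False.
In (v_0 ∨ v_1 ∨ v_2) only v_0 is left, so v_0 = True.
In (¬v_0 ∨ ¬v_3) only ¬v_3 is left, so v_3 = False.
Check each clause:
  (¬v_1): ¬v_1 holds.
  (¬v_2): ¬v_2 holds.
  (v_1 ∨ ¬v_2 ∨ ¬v_3): ¬v_2 holds.
  (¬v_2 ∨ v_3): ¬v_2 holds.
  (¬v_0 ∨ ¬v_1 ∨ v_2 ∨ v_3): ¬v_1 holds.
  (¬v_0 ∨ v_2 ∨ ¬v_3): ¬v_3 holds.
  (v_0 ∨ v_1 ∨ v_2): v_0 holds.
  (¬v_0 ∨ ¬v_3): ¬v_3 holds.
All clauses satisfied.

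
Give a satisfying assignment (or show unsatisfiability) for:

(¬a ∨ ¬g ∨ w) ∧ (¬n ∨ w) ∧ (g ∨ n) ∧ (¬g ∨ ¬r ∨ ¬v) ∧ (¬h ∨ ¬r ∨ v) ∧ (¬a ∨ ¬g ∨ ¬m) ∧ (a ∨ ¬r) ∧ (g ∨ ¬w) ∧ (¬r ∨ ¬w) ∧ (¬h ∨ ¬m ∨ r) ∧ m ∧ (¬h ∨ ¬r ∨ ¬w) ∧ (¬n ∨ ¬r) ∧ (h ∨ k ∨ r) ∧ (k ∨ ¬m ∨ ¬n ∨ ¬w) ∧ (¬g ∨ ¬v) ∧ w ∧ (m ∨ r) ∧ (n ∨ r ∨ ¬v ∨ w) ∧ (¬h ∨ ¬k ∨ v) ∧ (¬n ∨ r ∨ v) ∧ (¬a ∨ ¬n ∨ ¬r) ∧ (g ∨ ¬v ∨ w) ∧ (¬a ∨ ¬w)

h=F, n=F, k=T, m=T, r=F, a=F, w=T, g=T, v=F

Unit clause (m) forces m = True.
Unit clause (w) forces w = True.
In (¬a ∨ ¬w) only ¬a is left, so a = False.
In (a ∨ ¬r) only ¬r is left, so r = False.
In (g ∨ ¬w) only g is left, so g = True.
In (¬h ∨ ¬m ∨ r) only ¬h is left, so h = False.
In (h ∨ k ∨ r) only k is left, so k = True.
In (¬g ∨ ¬v) only ¬v is left, so v = False.
In (¬n ∨ r ∨ v) only ¬n is left, so n = False.
All clauses satisfied.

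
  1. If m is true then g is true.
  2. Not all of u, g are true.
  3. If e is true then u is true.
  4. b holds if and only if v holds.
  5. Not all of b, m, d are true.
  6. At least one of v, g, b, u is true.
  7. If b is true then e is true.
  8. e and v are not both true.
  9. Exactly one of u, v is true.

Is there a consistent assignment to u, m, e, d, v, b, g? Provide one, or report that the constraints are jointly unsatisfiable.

u=T, m=F, e=F, d=T, v=F, b=F, g=F

  (1) m=F ⇒ g: vacuous ✓
  (2) {u, g}: 1/2 true — not all ✓
  (3) e=F ⇒ u: vacuous ✓
  (4) b=F, v=F — same ✓
  (5) {b, m, d}: 1/3 true — not all ✓
  (6) {v, g, b, u}: 1 true — at least one ✓
  (7) b=F ⇒ e: vacuous ✓
  (8) e=F, v=F — not both ✓
  (9) {u, v}: 1 true — exactly one ✓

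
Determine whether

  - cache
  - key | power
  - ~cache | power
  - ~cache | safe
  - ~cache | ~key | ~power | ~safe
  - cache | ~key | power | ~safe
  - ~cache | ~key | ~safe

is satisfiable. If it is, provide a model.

power: True, key: False, cache: True, safe: True

Unit clause (cache) forces cache = True.
In (~cache | power) only power is left, so power = True.
In (~cache | safe) only safe is left, so safe = True.
In (~cache | ~key | ~power | ~safe) only ~key is left, so key = False.
Check each clause:
  (cache): cache holds.
  (key | power): power holds.
  (~cache | power): power holds.
  (~cache | safe): safe holds.
  (~cache | ~key | ~power | ~safe): ~key holds.
  (cache | ~key | power | ~safe): cache holds.
  (~cache | ~key | ~safe): ~key holds.
All clauses satisfied.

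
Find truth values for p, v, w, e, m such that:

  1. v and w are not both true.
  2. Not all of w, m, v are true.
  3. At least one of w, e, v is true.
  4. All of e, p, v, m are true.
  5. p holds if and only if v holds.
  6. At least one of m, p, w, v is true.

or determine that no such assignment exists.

p = True; v = True; w = False; e = True; m = True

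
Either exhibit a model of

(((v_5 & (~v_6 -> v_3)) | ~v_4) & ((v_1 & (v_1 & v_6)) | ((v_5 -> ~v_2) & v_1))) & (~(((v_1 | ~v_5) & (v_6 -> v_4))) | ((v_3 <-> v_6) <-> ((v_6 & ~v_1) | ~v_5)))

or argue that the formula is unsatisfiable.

v_1 = True; v_2 = False; v_3 = False; v_4 = False; v_5 = True; v_6 = True

  ((v_5 & (~v_6 -> v_3)) | ~v_4) & ((v_1 & (v_1 & v_6)) | ((v_5 -> ~v_2) & v_1)) = True
    (v_5 & (~v_6 -> v_3)) | ~v_4 = True
      v_5 & (~v_6 -> v_3) = True
        ~v_6 -> v_3 = True
          ~v_6 = False
      ~v_4 = True
    (v_1 & (v_1 & v_6)) | ((v_5 -> ~v_2) & v_1) = True
      v_1 & (v_1 & v_6) = True
        v_1 & v_6 = True
      (v_5 -> ~v_2) & v_1 = True
        v_5 -> ~v_2 = True
          ~v_2 = True
  ~(((v_1 | ~v_5) & (v_6 -> v_4))) | ((v_3 <-> v_6) <-> ((v_6 & ~v_1) | ~v_5)) = True
    ~(((v_1 | ~v_5) & (v_6 -> v_4))) = True
      (v_1 | ~v_5) & (v_6 -> v_4) = False
        v_1 | ~v_5 = True
          ~v_5 = False
        v_6 -> v_4 = False
    (v_3 <-> v_6) <-> ((v_6 & ~v_1) | ~v_5) = True
      v_3 <-> v_6 = False
      (v_6 & ~v_1) | ~v_5 = False
        v_6 & ~v_1 = False
          ~v_1 = False
        ~v_5 = False
Both conjuncts True, so the formula holds.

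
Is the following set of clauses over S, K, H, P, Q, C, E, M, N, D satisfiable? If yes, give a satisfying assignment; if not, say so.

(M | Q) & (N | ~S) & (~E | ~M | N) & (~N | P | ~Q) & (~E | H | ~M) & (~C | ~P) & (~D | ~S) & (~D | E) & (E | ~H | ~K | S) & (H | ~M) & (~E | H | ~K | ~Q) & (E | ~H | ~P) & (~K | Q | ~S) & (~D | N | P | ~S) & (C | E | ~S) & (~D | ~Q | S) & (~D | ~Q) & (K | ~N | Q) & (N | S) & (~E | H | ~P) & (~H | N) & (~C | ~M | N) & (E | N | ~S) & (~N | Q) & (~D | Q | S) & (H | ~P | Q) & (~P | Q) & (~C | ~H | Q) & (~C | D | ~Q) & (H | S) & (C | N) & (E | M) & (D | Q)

S=T, K=T, H=T, P=T, Q=T, C=F, E=T, M=F, N=T, D=F

Set S = True.
  then (N | ~S) forces N = True.
  then (~D | ~S) forces D = False.
  then (~N | Q) forces Q = True.
  then (~C | D | ~Q) forces C = False.
  then (~N | P | ~Q) forces P = True.
  then (C | E | ~S) forces E = True.
  then (~E | H | ~P) forces H = True.
Set K = True.
Set M = False.
All clauses satisfied.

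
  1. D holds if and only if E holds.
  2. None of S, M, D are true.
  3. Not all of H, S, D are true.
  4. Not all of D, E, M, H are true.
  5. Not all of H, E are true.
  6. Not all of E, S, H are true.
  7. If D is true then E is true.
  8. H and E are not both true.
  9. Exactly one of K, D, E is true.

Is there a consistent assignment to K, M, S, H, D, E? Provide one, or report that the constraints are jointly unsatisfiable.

K = True; M = False; S = False; H = False; D = False; E = False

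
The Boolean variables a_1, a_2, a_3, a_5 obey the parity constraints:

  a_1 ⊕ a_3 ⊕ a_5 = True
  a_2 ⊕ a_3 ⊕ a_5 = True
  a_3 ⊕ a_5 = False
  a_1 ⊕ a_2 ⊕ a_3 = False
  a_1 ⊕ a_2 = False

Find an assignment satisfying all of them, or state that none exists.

a_1: True; a_2: True; a_3: False; a_5: False

a_1 ⊕ a_3 ⊕ a_5 = T ⊕ F ⊕ F = True ✓
a_2 ⊕ a_3 ⊕ a_5 = T ⊕ F ⊕ F = True ✓
a_3 ⊕ a_5 = F ⊕ F = False ✓
a_1 ⊕ a_2 ⊕ a_3 = T ⊕ T ⊕ F = False ✓
a_1 ⊕ a_2 = T ⊕ T = False ✓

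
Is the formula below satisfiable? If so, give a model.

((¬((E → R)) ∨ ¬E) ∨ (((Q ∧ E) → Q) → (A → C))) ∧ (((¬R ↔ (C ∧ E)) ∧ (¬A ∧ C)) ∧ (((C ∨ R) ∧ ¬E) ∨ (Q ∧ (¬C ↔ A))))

E = False, A = False, Q = False, C = True, R = True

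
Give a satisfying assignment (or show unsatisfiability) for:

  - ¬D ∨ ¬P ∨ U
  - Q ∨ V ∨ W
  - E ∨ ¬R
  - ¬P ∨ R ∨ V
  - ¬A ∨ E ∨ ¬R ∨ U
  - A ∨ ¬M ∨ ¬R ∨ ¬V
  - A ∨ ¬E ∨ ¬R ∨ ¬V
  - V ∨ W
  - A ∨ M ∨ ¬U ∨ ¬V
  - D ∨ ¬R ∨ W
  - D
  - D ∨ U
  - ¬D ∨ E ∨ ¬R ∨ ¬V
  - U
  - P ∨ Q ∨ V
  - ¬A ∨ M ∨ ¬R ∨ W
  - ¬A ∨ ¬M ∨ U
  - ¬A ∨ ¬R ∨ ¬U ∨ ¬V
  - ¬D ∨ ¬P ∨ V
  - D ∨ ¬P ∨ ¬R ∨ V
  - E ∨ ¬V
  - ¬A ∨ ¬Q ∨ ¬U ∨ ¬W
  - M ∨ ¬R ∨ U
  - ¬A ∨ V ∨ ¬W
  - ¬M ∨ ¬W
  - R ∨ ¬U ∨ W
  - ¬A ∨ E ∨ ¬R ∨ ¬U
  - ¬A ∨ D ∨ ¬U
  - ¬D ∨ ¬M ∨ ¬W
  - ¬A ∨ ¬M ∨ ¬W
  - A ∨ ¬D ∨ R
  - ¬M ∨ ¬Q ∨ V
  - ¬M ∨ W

U: True, V: False, M: False, W: True, Q: True, R: True, D: True, E: True, P: False, A: False

Unit clause (D) forces D = True.
Unit clause (U) forces U = True.
Set V = False.
  then (V ∨ W) forces W = True.
  then (¬D ∨ ¬P ∨ V) forces P = False.
  then (¬A ∨ V ∨ ¬W) forces A = False.
  then (¬M ∨ ¬W) forces M = False.
  then (A ∨ ¬D ∨ R) forces R = True.
  then (E ∨ ¬R) forces E = True.
  then (P ∨ Q ∨ V) forces Q = True.
All clauses satisfied.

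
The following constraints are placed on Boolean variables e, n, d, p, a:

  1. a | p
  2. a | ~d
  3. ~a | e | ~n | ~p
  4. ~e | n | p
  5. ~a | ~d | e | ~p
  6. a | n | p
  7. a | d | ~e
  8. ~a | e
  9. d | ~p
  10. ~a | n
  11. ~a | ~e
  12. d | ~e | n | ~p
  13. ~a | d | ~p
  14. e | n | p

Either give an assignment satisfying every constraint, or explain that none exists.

The formula is unsatisfiable.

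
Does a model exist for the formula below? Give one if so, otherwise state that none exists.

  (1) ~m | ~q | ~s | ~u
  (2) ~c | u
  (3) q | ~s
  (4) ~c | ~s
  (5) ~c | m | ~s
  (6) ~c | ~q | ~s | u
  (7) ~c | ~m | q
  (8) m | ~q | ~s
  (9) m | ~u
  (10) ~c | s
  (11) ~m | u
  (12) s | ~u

Set m = False.
  then (m | ~u) forces u = False.
  then (~c | u) forces c = False.
Set q = False.
  then (q | ~s) forces s = False.
All clauses satisfied.

m: False, c: False, q: False, u: False, s: False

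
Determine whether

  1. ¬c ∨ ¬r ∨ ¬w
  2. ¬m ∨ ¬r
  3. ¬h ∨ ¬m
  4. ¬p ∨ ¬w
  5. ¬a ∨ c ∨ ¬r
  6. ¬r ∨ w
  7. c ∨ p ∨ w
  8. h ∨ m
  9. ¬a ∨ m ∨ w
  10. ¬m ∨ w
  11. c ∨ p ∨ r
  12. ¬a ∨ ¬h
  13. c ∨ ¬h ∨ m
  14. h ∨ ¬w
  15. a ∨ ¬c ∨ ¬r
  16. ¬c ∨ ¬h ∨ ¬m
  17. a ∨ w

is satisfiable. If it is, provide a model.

Set c = True.
Try m = True:
  (¬m ∨ ¬r) forces r = False.
  (¬h ∨ ¬m) forces h = False.
  (¬m ∨ w) forces w = True.
  clause (h ∨ ¬w) is falsified — backtrack.
So m = False.
  then (h ∨ m) forces h = True.
  then (¬a ∨ ¬h) forces a = False.
  then (a ∨ ¬c ∨ ¬r) forces r = False.
  then (a ∨ w) forces w = True.
  then (¬p ∨ ¬w) forces p = False.
All clauses satisfied.

c = True, m = False, a = False, r = False, p = False, w = True, h = True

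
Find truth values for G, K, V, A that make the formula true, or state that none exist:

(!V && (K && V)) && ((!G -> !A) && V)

The formula is unsatisfiable.

Case V = True: the conjunct !V is False.
Case V = False: the conjunct V is False.
Both cases fail — unsatisfiable.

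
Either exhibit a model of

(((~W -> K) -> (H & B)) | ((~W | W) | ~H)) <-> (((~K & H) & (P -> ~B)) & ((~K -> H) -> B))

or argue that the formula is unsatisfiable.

H = True, P = False, W = True, K = False, B = True

  (((~W -> K) -> (H & B)) | ((~W | W) | ~H)) <-> (((~K & H) & (P -> ~B)) & ((~K -> H) -> B)) = True
    ((~W -> K) -> (H & B)) | ((~W | W) | ~H) = True
      (~W -> K) -> (H & B) = True
        ~W -> K = True
          ~W = False
        H & B = True
      (~W | W) | ~H = True
        ~W | W = True
          ~W = False
        ~H = False
    ((~K & H) & (P -> ~B)) & ((~K -> H) -> B) = True
      (~K & H) & (P -> ~B) = True
        ~K & H = True
          ~K = True
        P -> ~B = True
          ~B = False
      (~K -> H) -> B = True
        ~K -> H = True
          ~K = True
The formula evaluates to True.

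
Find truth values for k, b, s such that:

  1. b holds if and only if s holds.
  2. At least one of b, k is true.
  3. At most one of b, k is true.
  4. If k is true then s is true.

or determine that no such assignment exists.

k=F; b=T; s=T

  (1) b=T, s=T — same ✓
  (2) {b, k}: 1 true — at least one ✓
  (3) {b, k}: 1 true — at most one ✓
  (4) k=F ⇒ s: vacuous ✓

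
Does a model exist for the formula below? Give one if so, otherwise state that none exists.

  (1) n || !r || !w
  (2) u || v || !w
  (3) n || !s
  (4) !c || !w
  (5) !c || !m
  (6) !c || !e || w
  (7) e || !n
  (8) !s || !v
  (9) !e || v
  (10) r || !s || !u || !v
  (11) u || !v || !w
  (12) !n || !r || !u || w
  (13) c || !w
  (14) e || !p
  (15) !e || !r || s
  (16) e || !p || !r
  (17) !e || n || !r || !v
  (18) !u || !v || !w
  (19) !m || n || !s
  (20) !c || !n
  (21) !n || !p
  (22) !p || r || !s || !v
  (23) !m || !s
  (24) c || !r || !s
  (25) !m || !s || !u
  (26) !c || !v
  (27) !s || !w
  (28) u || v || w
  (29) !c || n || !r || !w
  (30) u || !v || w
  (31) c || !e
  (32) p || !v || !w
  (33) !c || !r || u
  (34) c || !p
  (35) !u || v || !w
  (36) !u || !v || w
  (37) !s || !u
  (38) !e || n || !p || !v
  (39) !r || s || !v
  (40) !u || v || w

Unsatisfiable — no assignment works.

Case w = True:
  (!c || !w) forces c = False.
  Clause (c || !w) is falsified — contradiction.
Case w = False:
  If v = True:
    (!s || !v) forces s = False.
    (!c || !v) forces c = False.
    (u || !v || w) forces u = True.
    clause (!u || !v || w) is falsified.
  If v = False:
    (!e || v) forces e = False.
    (e || !n) forces n = False.
    (n || !s) forces s = False.
    (e || !p) forces p = False.
    (u || v || w) forces u = True.
    clause (!u || v || w) is falsified.
  Every sub-case reaches a contradiction.
Both cases fail, so the formula is unsatisfiable.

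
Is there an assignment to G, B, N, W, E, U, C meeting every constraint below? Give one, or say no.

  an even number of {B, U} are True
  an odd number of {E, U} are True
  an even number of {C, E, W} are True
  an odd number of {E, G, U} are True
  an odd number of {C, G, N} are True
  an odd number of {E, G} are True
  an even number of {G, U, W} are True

G: False, B: False, N: False, W: False, E: True, U: False, C: True

{B, U}: 0 true → even ✓
{E, U}: 1 true → odd ✓
{C, E, W}: 2 true → even ✓
{E, G, U}: 1 true → odd ✓
{C, G, N}: 1 true → odd ✓
{E, G}: 1 true → odd ✓
{G, U, W}: 0 true → even ✓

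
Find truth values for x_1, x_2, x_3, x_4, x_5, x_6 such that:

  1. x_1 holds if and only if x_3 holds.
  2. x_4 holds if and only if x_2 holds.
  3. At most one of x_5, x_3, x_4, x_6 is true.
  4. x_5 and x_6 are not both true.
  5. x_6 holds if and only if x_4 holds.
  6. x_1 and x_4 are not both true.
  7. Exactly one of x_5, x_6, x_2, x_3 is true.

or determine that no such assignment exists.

x_1 = False, x_2 = False, x_3 = False, x_4 = False, x_5 = True, x_6 = False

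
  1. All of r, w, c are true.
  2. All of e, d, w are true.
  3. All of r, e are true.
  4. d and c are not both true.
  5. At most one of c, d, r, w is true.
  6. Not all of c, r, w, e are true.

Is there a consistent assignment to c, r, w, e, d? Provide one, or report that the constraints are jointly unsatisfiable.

Unsatisfiable

Case c = True:
  (1) forces r = True.
  Constraint (5) is violated (c=T, r=T) — contradiction.
Case c = False:
  Constraint (1) is violated (c=F) — contradiction.
Both cases fail — unsatisfiable.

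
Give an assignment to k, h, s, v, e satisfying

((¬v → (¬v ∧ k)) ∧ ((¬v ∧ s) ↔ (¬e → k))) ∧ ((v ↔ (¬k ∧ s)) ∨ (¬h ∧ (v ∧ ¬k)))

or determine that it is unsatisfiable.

k = True; h = False; s = True; v = False; e = True

  (¬v → (¬v ∧ k)) ∧ ((¬v ∧ s) ↔ (¬e → k)) = True
    ¬v → (¬v ∧ k) = True
      ¬v = True
      ¬v ∧ k = True
        ¬v = True
    (¬v ∧ s) ↔ (¬e → k) = True
      ¬v ∧ s = True
        ¬v = True
      ¬e → k = True
        ¬e = False
  (v ↔ (¬k ∧ s)) ∨ (¬h ∧ (v ∧ ¬k)) = True
    v ↔ (¬k ∧ s) = True
      ¬k ∧ s = False
        ¬k = False
    ¬h ∧ (v ∧ ¬k) = False
      ¬h = True
      v ∧ ¬k = False
        ¬k = False
Both conjuncts True, so the formula holds.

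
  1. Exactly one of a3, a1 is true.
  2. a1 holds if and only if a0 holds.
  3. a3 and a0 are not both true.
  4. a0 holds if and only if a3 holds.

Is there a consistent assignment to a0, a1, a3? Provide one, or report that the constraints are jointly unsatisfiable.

Unsatisfiable

Case a0 = True:
  (2) with a0=T forces a1 = True.
  (1) with a1=T forces a3 = False.
  Constraint (4) is violated (a0=T, a3=F) — contradiction.
Case a0 = False:
  (2) with a0=F forces a1 = False.
  (1) with a1=F forces a3 = True.
  Constraint (4) is violated (a0=F, a3=T) — contradiction.
Both cases fail — unsatisfiable.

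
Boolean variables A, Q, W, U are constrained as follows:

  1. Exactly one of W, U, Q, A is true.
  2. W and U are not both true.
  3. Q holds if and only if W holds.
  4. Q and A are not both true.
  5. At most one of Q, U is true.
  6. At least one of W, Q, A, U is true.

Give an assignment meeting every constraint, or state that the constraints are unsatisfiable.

A = True, Q = False, W = False, U = False

  (1) {W, U, Q, A}: 1 true — exactly one ✓
  (2) W=F, U=F — not both ✓
  (3) Q=F, W=F — same ✓
  (4) Q=F, A=T — not both ✓
  (5) {Q, U}: 0 true — at most one ✓
  (6) {W, Q, A, U}: 1 true — at least one ✓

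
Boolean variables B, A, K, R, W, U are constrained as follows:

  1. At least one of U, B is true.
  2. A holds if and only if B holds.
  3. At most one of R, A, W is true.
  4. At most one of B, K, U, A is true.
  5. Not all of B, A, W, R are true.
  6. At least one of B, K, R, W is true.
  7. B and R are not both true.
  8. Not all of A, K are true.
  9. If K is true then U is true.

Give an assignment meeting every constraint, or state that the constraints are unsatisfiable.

B = False, A = False, K = False, R = False, W = True, U = True

  (1) {U, B}: 1 true — at least one ✓
  (2) A=F, B=F — same ✓
  (3) {R, A, W}: 1 true — at most one ✓
  (4) {B, K, U, A}: 1 true — at most one ✓
  (5) {B, A, W, R}: 1/4 true — not all ✓
  (6) {B, K, R, W}: 1 true — at least one ✓
  (7) B=F, R=F — not both ✓
  (8) {A, K}: 0/2 true — not all ✓
  (9) K=F ⇒ U: vacuous ✓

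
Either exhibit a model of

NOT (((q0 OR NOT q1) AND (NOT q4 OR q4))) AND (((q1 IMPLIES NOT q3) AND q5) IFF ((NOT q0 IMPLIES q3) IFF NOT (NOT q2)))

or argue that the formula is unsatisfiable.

q0 = False; q1 = True; q2 = False; q3 = True; q4 = True; q5 = True

  NOT (((q0 OR NOT q1) AND (NOT q4 OR q4))) = True
    (q0 OR NOT q1) AND (NOT q4 OR q4) = False
      q0 OR NOT q1 = False
        NOT q1 = False
      NOT q4 OR q4 = True
        NOT q4 = False
  ((q1 IMPLIES NOT q3) AND q5) IFF ((NOT q0 IMPLIES q3) IFF NOT (NOT q2)) = True
    (q1 IMPLIES NOT q3) AND q5 = False
      q1 IMPLIES NOT q3 = False
        NOT q3 = False
    (NOT q0 IMPLIES q3) IFF NOT (NOT q2) = False
      NOT q0 IMPLIES q3 = True
        NOT q0 = True
      NOT (NOT q2) = False
        NOT q2 = True
Both conjuncts True, so the formula holds.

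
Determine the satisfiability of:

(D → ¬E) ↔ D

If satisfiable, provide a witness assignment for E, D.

E = False, D = True

  (D → ¬E) ↔ D = True
    D → ¬E = True
      ¬E = True
The formula evaluates to True.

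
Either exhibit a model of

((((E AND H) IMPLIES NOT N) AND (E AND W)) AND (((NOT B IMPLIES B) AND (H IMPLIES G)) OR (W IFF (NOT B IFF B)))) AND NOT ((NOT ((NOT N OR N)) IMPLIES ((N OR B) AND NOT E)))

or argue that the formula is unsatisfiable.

The conjunct NOT ((NOT ((NOT N OR N)) IMPLIES ((N OR B) AND NOT E))) is unsatisfiable on its own:
  N=F, B=F, E=F: evaluates to False.
  N=F, B=F, E=T: evaluates to False.
  N=F, B=T, E=F: evaluates to False.
  N=F, B=T, E=T: evaluates to False.
  N=T, B=F, E=F: evaluates to False.
  N=T, B=F, E=T: evaluates to False.
  N=T, B=T, E=F: evaluates to False.
  N=T, B=T, E=T: evaluates to False.
So the whole conjunction is unsatisfiable.

UNSATISFIABLE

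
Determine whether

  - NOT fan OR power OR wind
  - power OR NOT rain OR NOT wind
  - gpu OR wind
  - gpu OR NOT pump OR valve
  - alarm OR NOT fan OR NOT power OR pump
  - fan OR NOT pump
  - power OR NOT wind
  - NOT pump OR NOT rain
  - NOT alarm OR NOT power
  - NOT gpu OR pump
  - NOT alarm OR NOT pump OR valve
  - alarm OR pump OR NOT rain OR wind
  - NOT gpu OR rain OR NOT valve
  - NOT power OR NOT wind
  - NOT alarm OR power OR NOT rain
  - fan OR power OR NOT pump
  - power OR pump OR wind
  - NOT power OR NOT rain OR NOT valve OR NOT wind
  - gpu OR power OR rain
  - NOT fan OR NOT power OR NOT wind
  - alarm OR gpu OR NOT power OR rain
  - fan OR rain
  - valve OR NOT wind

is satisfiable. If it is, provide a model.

pump: True, wind: False, rain: False, valve: False, alarm: False, power: True, fan: True, gpu: True

Set pump = True.
  then (fan OR NOT pump) forces fan = True.
  then (NOT pump OR NOT rain) forces rain = False.
Try wind = True:
  (power OR NOT wind) forces power = True.
  clause (NOT power OR NOT wind) is falsified — backtrack.
So wind = False.
  then (NOT fan OR power OR wind) forces power = True.
  then (gpu OR wind) forces gpu = True.
  then (NOT alarm OR NOT power) forces alarm = False.
  then (NOT gpu OR rain OR NOT valve) forces valve = False.
All clauses satisfied.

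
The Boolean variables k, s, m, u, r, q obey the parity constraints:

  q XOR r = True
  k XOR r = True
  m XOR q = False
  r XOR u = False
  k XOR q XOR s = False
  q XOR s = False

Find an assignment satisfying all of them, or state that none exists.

k=F, s=F, m=F, u=T, r=T, q=F

q XOR r = F XOR T = True ✓
k XOR r = F XOR T = True ✓
m XOR q = F XOR F = False ✓
r XOR u = T XOR T = False ✓
k XOR q XOR s = F XOR F XOR F = False ✓
q XOR s = F XOR F = False ✓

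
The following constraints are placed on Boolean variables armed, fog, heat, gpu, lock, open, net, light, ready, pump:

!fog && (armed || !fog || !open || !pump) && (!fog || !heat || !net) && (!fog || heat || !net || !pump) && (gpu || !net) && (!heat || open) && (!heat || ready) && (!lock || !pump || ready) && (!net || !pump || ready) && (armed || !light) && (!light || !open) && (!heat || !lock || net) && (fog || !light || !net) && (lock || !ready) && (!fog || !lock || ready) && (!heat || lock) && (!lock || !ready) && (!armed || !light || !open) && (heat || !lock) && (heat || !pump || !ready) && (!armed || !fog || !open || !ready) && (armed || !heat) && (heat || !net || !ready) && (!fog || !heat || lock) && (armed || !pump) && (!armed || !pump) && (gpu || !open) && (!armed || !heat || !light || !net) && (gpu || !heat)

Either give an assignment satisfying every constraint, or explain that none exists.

armed: True; fog: False; heat: False; gpu: False; lock: False; open: False; net: False; light: False; ready: False; pump: False

Unit clause (!fog) forces fog = False.
Set armed = True.
  then (!armed || !pump) forces pump = False.
Try heat = True:
  (!heat || open) forces open = True.
  (!heat || ready) forces ready = True.
  (!light || !open) forces light = False.
  (lock || !ready) forces lock = True.
  clause (!lock || !ready) is falsified — backtrack.
So heat = False.
  then (heat || !lock) forces lock = False.
  then (lock || !ready) forces ready = False.
Set gpu = False.
  then (gpu || !net) forces net = False.
  then (gpu || !open) forces open = False.
Set light = False.
All clauses satisfied.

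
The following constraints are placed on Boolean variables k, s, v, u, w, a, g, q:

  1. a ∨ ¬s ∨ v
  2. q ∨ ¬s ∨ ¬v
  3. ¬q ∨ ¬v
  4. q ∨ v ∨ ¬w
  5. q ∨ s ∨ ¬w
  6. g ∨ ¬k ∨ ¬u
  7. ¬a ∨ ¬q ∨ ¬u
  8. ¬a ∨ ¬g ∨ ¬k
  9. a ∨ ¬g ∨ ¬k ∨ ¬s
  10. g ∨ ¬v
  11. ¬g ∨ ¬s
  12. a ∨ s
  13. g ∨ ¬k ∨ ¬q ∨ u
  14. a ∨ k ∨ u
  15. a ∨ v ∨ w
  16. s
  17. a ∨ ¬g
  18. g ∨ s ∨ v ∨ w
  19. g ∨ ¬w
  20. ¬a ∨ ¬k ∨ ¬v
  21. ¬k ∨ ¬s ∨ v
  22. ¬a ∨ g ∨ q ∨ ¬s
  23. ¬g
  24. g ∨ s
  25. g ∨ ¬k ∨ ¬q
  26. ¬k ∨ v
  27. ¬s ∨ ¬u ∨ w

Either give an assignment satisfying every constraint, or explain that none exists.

Unit clause (s) forces s = True.
Unit clause (¬g) forces g = False.
In (g ∨ ¬v) only ¬v is left, so v = False.
In (g ∨ ¬w) only ¬w is left, so w = False.
In (¬k ∨ ¬s ∨ v) only ¬k is left, so k = False.
In (¬s ∨ ¬u ∨ w) only ¬u is left, so u = False.
In (a ∨ ¬s ∨ v) only a is left, so a = True.
In (¬a ∨ g ∨ q ∨ ¬s) only q is left, so q = True.
All clauses satisfied.

k: False; s: True; v: False; u: False; w: False; a: True; g: False; q: True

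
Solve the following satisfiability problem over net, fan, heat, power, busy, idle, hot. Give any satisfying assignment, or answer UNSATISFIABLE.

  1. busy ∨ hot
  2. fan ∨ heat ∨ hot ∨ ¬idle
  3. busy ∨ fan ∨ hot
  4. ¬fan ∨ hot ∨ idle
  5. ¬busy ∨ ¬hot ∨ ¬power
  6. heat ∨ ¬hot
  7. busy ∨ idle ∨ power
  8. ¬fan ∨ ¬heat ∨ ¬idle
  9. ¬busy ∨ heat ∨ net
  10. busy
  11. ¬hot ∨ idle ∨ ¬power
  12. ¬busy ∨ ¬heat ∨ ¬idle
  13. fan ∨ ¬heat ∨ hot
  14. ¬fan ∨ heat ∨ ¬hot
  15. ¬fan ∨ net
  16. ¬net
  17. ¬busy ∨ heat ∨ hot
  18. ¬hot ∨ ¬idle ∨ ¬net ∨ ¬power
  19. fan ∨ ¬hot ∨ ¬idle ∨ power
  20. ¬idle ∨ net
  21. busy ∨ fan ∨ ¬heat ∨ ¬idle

net = False, fan = False, heat = True, power = False, busy = True, idle = False, hot = True

Unit clause (busy) forces busy = True.
Unit clause (¬net) forces net = False.
In (¬idle ∨ net) only ¬idle is left, so idle = False.
In (¬busy ∨ heat ∨ net) only heat is left, so heat = True.
In (¬fan ∨ net) only ¬fan is left, so fan = False.
In (fan ∨ ¬heat ∨ hot) only hot is left, so hot = True.
In (¬busy ∨ ¬hot ∨ ¬power) only ¬power is left, so power = False.
All clauses satisfied.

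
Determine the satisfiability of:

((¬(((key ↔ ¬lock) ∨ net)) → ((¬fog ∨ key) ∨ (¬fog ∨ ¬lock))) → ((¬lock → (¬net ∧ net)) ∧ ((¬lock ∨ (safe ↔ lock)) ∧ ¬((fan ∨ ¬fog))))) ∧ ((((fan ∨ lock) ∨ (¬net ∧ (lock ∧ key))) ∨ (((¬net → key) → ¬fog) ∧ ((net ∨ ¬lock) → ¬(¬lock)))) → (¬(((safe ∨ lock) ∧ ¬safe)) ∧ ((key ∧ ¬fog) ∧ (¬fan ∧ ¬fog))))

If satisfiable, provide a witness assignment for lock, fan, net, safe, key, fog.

Case fog = True: the formula simplifies to ((¬(((key ↔ ¬lock) ∨ net)) → (key ∨ ¬lock)) → ((¬lock → (¬net ∧ net)) ∧ ((¬lock ∨ (safe ↔ lock)) ∧ ¬fan))) ∧ ¬((((fan ∨ lock) ∨ (¬net ∧ (lock ∧ key))) ∨ (¬((¬net → key)) ∧ ((net ∨ ¬lock) → ¬(¬lock))))).
  lock = True: the conjunct ¬((((fan ∨ lock) ∨ (¬net ∧ (lock ∧ key))) ∨ (¬((¬net → key)) ∧ ((net ∨ ¬lock) → ¬(¬lock))))) becomes ¬((True ∨ ¬((¬net → key)))) = False.
  lock = False: simplifies to ((¬net ∧ net) ∧ ¬fan) ∧ ¬fan.
    net = True: the conjunct ¬net is False.
    net = False: the conjunct net is False.
Case fog = False: the conjunct (¬(((key ↔ ¬lock) ∨ net)) → ((¬fog ∨ key) ∨ (¬fog ∨ ¬lock))) → ((¬lock → (¬net ∧ net)) ∧ ((¬lock ∨ (safe ↔ lock)) ∧ ¬((fan ∨ ¬fog)))) becomes (¬(((key ↔ ¬lock) ∨ net)) → True) → ((¬lock → (¬net ∧ net)) ∧ False) = False.
Both cases fail — unsatisfiable.

Unsatisfiable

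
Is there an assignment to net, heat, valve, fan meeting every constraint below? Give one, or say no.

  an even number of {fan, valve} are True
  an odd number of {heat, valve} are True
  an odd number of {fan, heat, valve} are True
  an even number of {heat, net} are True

net=T, heat=T, valve=F, fan=F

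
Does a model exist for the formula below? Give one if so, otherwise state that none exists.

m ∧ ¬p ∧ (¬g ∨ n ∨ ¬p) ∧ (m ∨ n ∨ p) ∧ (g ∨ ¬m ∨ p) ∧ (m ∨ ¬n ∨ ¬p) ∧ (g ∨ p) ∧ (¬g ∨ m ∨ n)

g: True, p: False, n: True, m: True

Unit clause (m) forces m = True.
Unit clause (¬p) forces p = False.
In (g ∨ ¬m ∨ p) only g is left, so g = True.
Set n = True.
Check each clause:
  (m): m holds.
  (¬p): ¬p holds.
  (¬g ∨ n ∨ ¬p): n holds.
  (m ∨ n ∨ p): m holds.
  (g ∨ ¬m ∨ p): g holds.
  (m ∨ ¬n ∨ ¬p): m holds.
  (g ∨ p): g holds.
  (¬g ∨ m ∨ n): m holds.
All clauses satisfied.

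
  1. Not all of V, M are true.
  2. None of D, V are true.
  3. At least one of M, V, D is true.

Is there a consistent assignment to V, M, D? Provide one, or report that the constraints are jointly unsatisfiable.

V=F, M=T, D=F

  (1) {V, M}: 1/2 true — not all ✓
  (2) {D, V}: 0 true — none ✓
  (3) {M, V, D}: 1 true — at least one ✓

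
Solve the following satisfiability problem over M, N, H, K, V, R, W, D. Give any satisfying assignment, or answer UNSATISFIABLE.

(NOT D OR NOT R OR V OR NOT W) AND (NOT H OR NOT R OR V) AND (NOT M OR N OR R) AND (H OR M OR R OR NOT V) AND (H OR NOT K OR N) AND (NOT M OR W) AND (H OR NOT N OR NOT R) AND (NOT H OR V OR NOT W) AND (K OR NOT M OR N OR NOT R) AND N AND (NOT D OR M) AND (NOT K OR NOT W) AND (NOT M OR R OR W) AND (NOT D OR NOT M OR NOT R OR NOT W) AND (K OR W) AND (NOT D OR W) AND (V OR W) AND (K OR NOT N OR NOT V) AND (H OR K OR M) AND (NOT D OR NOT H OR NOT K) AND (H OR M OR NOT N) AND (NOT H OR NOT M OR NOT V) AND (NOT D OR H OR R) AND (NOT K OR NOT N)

M=T; N=T; H=F; K=F; V=F; R=F; W=T; D=F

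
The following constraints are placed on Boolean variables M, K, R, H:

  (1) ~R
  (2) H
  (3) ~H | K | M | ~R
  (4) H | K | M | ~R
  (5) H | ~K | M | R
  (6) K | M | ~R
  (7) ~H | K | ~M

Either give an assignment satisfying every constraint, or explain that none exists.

M = False, K = True, R = False, H = True

Unit clause (~R) forces R = False.
Unit clause (H) forces H = True.
Set M = False.
Set K = True.
Check each clause:
  (~R): ~R holds.
  (H): H holds.
  (~H | K | M | ~R): K holds.
  (H | K | M | ~R): H holds.
  (H | ~K | M | R): H holds.
  (K | M | ~R): K holds.
  (~H | K | ~M): K holds.
All clauses satisfied.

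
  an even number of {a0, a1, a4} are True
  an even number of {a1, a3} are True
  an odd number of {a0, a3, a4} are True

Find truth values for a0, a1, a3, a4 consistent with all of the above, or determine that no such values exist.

Adding constraints 1, 2, 3 mod 2: every variable appears an even number of times on the left, so the left side is 0.
But the right sides sum to 1 (mod 2). 0 ≠ 1 — the system is inconsistent.

The formula is unsatisfiable.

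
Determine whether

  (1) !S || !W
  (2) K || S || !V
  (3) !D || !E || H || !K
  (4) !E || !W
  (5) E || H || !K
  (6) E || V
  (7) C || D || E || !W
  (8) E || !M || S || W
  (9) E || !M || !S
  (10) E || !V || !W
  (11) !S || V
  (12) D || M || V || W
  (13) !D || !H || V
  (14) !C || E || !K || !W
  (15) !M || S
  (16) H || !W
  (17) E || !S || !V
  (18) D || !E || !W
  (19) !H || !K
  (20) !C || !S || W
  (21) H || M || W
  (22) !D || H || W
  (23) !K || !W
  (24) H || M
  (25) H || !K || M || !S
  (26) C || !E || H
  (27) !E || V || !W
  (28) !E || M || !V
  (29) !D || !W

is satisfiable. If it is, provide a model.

W = False, S = True, M = True, C = False, E = True, H = True, V = True, K = False, D = False

Try W = True:
  (!S || !W) forces S = False.
  (!E || !W) forces E = False.
  (E || V) forces V = True.
  clause (E || !V || !W) is falsified — backtrack.
So W = False.
Set S = True.
  then (!S || V) forces V = True.
  then (E || !S || !V) forces E = True.
  then (!C || !S || W) forces C = False.
  then (C || !E || H) forces H = True.
  then (!E || M || !V) forces M = True.
  then (!H || !K) forces K = False.
Set D = False.
All clauses satisfied.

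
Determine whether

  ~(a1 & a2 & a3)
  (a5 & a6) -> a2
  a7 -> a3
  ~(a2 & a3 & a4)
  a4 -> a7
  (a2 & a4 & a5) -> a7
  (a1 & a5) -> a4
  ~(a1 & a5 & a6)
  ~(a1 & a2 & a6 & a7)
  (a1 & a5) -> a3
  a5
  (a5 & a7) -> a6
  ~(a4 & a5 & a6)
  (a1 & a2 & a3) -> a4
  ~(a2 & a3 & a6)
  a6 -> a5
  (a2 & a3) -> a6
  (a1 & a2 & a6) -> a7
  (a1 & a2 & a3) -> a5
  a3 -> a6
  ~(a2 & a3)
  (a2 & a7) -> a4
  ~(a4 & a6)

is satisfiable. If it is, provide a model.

a1 = False, a2 = True, a3 = False, a4 = False, a5 = True, a6 = False, a7 = False

Unit clause (a5) forces a5 = True.
Set a1 = False.
Set a2 = True.
  then (~a2 | ~a3) forces a3 = False.
  then (a3 | ~a7) forces a7 = False.
  then (~a2 | ~a4 | ~a5 | a7) forces a4 = False.
Set a6 = False.
All clauses satisfied.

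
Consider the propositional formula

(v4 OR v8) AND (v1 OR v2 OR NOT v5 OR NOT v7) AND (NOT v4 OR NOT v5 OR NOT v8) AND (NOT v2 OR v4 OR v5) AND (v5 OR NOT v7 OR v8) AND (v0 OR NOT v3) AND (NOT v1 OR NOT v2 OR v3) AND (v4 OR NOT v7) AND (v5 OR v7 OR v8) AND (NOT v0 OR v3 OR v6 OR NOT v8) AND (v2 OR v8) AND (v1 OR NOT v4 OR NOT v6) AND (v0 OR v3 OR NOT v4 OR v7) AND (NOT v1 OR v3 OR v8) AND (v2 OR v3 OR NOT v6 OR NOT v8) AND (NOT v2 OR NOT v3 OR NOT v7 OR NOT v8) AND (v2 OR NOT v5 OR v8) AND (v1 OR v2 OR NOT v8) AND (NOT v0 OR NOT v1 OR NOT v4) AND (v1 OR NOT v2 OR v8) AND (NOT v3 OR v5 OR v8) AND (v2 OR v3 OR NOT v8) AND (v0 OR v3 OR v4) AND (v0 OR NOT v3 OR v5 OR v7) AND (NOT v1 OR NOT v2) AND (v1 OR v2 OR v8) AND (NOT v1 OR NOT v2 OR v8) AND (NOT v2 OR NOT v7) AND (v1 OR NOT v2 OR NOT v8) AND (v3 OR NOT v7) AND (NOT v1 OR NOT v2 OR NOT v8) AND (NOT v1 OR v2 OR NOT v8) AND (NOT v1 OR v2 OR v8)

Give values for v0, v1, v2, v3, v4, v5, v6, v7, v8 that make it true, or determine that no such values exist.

Case v2 = True:
  (NOT v1 OR NOT v2) forces v1 = False.
  (v1 OR NOT v2 OR v8) forces v8 = True.
  Clause (v1 OR NOT v2 OR NOT v8) is falsified — contradiction.
Case v2 = False:
  (v2 OR v8) forces v8 = True.
  (v1 OR v2 OR NOT v8) forces v1 = True.
  Clause (NOT v1 OR v2 OR NOT v8) is falsified — contradiction.
Both cases fail, so the formula is unsatisfiable.

UNSATISFIABLE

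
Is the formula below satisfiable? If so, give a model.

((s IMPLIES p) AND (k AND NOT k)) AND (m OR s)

Case k = True: the conjunct NOT k is False.
Case k = False: the conjunct k is False.
Both cases fail — unsatisfiable.

The formula is unsatisfiable.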